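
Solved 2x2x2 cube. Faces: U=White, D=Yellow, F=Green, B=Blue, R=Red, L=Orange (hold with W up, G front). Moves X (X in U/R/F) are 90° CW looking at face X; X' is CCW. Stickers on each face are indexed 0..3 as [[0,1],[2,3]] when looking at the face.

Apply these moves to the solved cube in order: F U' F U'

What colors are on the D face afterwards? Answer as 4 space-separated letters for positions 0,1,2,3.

After move 1 (F): F=GGGG U=WWOO R=WRWR D=RRYY L=OYOY
After move 2 (U'): U=WOWO F=OYGG R=GGWR B=WRBB L=BBOY
After move 3 (F): F=GOGY U=WOYB R=WGOR D=WGYY L=BROR
After move 4 (U'): U=OBWY F=BRGY R=GOOR B=WGBB L=WROR
Query: D face = WGYY

Answer: W G Y Y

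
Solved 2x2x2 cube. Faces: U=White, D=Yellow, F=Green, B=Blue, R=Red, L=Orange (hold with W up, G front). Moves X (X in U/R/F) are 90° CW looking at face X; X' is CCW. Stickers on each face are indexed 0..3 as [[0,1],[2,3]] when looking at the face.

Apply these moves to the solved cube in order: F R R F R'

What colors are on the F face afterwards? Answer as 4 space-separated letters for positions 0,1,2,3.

After move 1 (F): F=GGGG U=WWOO R=WRWR D=RRYY L=OYOY
After move 2 (R): R=WWRR U=WGOG F=GRGY D=RBYB B=OBWB
After move 3 (R): R=RWRW U=WROY F=GBGB D=RWYO B=GBGB
After move 4 (F): F=GGBB U=WRYY R=OWYW D=RRYO L=OROW
After move 5 (R'): R=WWOY U=WGYG F=GRBY D=RGYB B=OBRB
Query: F face = GRBY

Answer: G R B Y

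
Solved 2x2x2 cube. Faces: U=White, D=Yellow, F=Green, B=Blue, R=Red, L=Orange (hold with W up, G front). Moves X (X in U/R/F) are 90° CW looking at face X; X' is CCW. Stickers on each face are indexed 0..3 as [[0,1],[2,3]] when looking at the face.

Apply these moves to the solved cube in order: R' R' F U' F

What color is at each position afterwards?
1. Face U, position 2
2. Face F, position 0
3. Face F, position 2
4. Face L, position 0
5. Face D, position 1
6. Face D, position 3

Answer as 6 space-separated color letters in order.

After move 1 (R'): R=RRRR U=WBWB F=GWGW D=YGYG B=YBYB
After move 2 (R'): R=RRRR U=WYWY F=GBGB D=YWYW B=GBGB
After move 3 (F): F=GGBB U=WYOO R=WRYR D=RRYW L=OYOW
After move 4 (U'): U=YOWO F=OYBB R=GGYR B=WRGB L=GBOW
After move 5 (F): F=BOBY U=YOWB R=WGOR D=YGYW L=GROR
Query 1: U[2] = W
Query 2: F[0] = B
Query 3: F[2] = B
Query 4: L[0] = G
Query 5: D[1] = G
Query 6: D[3] = W

Answer: W B B G G W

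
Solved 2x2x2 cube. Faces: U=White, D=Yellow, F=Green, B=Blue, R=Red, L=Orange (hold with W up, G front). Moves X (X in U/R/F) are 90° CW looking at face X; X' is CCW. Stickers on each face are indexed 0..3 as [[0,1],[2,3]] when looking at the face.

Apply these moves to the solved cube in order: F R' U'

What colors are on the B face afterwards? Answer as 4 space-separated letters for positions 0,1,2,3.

After move 1 (F): F=GGGG U=WWOO R=WRWR D=RRYY L=OYOY
After move 2 (R'): R=RRWW U=WBOB F=GWGO D=RGYG B=YBRB
After move 3 (U'): U=BBWO F=OYGO R=GWWW B=RRRB L=YBOY
Query: B face = RRRB

Answer: R R R B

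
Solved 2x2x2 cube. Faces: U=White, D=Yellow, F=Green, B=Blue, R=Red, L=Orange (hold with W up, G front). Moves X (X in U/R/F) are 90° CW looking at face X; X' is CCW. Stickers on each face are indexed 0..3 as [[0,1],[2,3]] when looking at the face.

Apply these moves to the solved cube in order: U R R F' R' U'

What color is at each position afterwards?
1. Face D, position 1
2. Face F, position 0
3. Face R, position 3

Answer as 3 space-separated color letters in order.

After move 1 (U): U=WWWW F=RRGG R=BBRR B=OOBB L=GGOO
After move 2 (R): R=RBRB U=WRWG F=RYGY D=YBYO B=WOWB
After move 3 (R): R=RRBB U=WYWY F=RBGO D=YWYW B=GORB
After move 4 (F'): F=BORG U=WYRB R=WRYB D=GOYW L=GYOW
After move 5 (R'): R=RBWY U=WRRG F=BYRB D=GOYG B=WOOB
After move 6 (U'): U=RGWR F=GYRB R=BYWY B=RBOB L=WOOW
Query 1: D[1] = O
Query 2: F[0] = G
Query 3: R[3] = Y

Answer: O G Y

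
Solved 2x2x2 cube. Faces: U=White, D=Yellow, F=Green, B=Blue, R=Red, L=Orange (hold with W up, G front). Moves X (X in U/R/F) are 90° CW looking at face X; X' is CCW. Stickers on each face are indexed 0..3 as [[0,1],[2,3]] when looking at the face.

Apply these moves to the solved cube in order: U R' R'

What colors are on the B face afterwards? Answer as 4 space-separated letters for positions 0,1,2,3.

Answer: G O R B

Derivation:
After move 1 (U): U=WWWW F=RRGG R=BBRR B=OOBB L=GGOO
After move 2 (R'): R=BRBR U=WBWO F=RWGW D=YRYG B=YOYB
After move 3 (R'): R=RRBB U=WYWY F=RBGO D=YWYW B=GORB
Query: B face = GORB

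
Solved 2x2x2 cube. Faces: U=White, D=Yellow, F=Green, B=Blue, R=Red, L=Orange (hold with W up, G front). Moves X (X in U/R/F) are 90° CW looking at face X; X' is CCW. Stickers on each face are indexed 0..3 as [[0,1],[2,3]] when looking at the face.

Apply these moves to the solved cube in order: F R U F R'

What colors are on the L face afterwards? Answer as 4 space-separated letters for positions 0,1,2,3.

After move 1 (F): F=GGGG U=WWOO R=WRWR D=RRYY L=OYOY
After move 2 (R): R=WWRR U=WGOG F=GRGY D=RBYB B=OBWB
After move 3 (U): U=OWGG F=WWGY R=OBRR B=OYWB L=GROY
After move 4 (F): F=GWYW U=OWYR R=GBGR D=ROYB L=GROB
After move 5 (R'): R=BRGG U=OWYO F=GWYR D=RWYW B=BYOB
Query: L face = GROB

Answer: G R O B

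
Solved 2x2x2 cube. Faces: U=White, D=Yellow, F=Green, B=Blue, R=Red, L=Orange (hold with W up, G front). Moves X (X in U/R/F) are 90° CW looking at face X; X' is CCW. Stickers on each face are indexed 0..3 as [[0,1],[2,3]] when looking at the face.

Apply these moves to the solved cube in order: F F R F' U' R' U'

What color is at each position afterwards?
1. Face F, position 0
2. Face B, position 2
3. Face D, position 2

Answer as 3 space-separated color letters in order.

After move 1 (F): F=GGGG U=WWOO R=WRWR D=RRYY L=OYOY
After move 2 (F): F=GGGG U=WWYY R=OROR D=WWYY L=OROR
After move 3 (R): R=OORR U=WGYG F=GWGY D=WBYB B=YBWB
After move 4 (F'): F=WYGG U=WGOR R=BOWR D=RRYB L=OGOY
After move 5 (U'): U=GRWO F=OGGG R=WYWR B=BOWB L=YBOY
After move 6 (R'): R=YRWW U=GWWB F=ORGO D=RGYG B=BORB
After move 7 (U'): U=WBGW F=YBGO R=ORWW B=YRRB L=BOOY
Query 1: F[0] = Y
Query 2: B[2] = R
Query 3: D[2] = Y

Answer: Y R Y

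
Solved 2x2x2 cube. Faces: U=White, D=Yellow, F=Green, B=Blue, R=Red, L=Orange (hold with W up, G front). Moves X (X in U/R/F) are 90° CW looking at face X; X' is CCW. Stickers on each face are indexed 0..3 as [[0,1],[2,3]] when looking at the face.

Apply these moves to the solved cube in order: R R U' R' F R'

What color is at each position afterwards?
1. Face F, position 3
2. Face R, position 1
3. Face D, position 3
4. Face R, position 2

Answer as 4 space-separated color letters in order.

Answer: B R Y W

Derivation:
After move 1 (R): R=RRRR U=WGWG F=GYGY D=YBYB B=WBWB
After move 2 (R): R=RRRR U=WYWY F=GBGB D=YWYW B=GBGB
After move 3 (U'): U=YYWW F=OOGB R=GBRR B=RRGB L=GBOO
After move 4 (R'): R=BRGR U=YGWR F=OYGW D=YOYB B=WRWB
After move 5 (F): F=GOWY U=YGOB R=WRRR D=GBYB L=GYOO
After move 6 (R'): R=RRWR U=YWOW F=GGWB D=GOYY B=BRBB
Query 1: F[3] = B
Query 2: R[1] = R
Query 3: D[3] = Y
Query 4: R[2] = W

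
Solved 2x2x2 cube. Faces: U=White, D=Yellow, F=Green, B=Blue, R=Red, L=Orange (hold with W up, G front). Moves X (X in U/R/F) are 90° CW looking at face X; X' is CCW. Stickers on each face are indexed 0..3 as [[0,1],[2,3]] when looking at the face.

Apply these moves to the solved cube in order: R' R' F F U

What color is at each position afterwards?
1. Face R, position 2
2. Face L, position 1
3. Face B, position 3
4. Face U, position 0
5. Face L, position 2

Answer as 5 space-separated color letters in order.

Answer: O G B W O

Derivation:
After move 1 (R'): R=RRRR U=WBWB F=GWGW D=YGYG B=YBYB
After move 2 (R'): R=RRRR U=WYWY F=GBGB D=YWYW B=GBGB
After move 3 (F): F=GGBB U=WYOO R=WRYR D=RRYW L=OYOW
After move 4 (F): F=BGBG U=WYWY R=OROR D=YWYW L=OROR
After move 5 (U): U=WWYY F=ORBG R=GBOR B=ORGB L=BGOR
Query 1: R[2] = O
Query 2: L[1] = G
Query 3: B[3] = B
Query 4: U[0] = W
Query 5: L[2] = O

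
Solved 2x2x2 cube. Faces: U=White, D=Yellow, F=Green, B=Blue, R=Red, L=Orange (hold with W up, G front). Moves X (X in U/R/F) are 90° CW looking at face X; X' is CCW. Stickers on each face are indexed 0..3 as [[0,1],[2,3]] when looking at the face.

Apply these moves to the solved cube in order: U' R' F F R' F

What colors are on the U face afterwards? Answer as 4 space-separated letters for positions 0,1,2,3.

After move 1 (U'): U=WWWW F=OOGG R=GGRR B=RRBB L=BBOO
After move 2 (R'): R=GRGR U=WBWR F=OWGW D=YOYG B=YRYB
After move 3 (F): F=GOWW U=WBOB R=WRRR D=GGYG L=BYOO
After move 4 (F): F=WGWO U=WBOY R=ORBR D=RWYG L=BGOG
After move 5 (R'): R=RROB U=WYOY F=WBWY D=RGYO B=GRWB
After move 6 (F): F=WWYB U=WYGG R=ORYB D=ORYO L=BROG
Query: U face = WYGG

Answer: W Y G G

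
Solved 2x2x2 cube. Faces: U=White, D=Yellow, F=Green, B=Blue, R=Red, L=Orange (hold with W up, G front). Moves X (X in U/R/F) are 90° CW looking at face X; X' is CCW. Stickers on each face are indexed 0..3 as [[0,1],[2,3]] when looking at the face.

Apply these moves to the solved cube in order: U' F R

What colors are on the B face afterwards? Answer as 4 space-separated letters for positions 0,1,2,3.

Answer: B R W B

Derivation:
After move 1 (U'): U=WWWW F=OOGG R=GGRR B=RRBB L=BBOO
After move 2 (F): F=GOGO U=WWOB R=WGWR D=RGYY L=BYOY
After move 3 (R): R=WWRG U=WOOO F=GGGY D=RBYR B=BRWB
Query: B face = BRWB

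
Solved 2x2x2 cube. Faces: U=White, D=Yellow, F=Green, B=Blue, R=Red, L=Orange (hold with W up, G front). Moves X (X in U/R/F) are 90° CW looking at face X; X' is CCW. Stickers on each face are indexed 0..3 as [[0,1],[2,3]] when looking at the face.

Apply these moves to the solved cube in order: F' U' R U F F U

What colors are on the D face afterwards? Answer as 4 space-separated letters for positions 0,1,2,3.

Answer: W G Y Y

Derivation:
After move 1 (F'): F=GGGG U=WWRR R=YRYR D=OOYY L=OWOW
After move 2 (U'): U=WRWR F=OWGG R=GGYR B=YRBB L=BBOW
After move 3 (R): R=YGRG U=WWWG F=OOGY D=OBYY B=RRRB
After move 4 (U): U=WWGW F=YGGY R=RRRG B=BBRB L=OOOW
After move 5 (F): F=GYYG U=WWWO R=GRWG D=RRYY L=OOOB
After move 6 (F): F=YGGY U=WWBO R=WROG D=WGYY L=OROR
After move 7 (U): U=BWOW F=WRGY R=BBOG B=ORRB L=YGOR
Query: D face = WGYY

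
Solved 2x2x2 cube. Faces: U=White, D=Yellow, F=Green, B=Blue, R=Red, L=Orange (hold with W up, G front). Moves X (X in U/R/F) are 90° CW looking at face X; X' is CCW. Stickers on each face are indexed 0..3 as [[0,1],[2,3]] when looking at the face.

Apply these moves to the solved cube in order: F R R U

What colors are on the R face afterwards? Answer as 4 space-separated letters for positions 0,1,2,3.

Answer: G B R W

Derivation:
After move 1 (F): F=GGGG U=WWOO R=WRWR D=RRYY L=OYOY
After move 2 (R): R=WWRR U=WGOG F=GRGY D=RBYB B=OBWB
After move 3 (R): R=RWRW U=WROY F=GBGB D=RWYO B=GBGB
After move 4 (U): U=OWYR F=RWGB R=GBRW B=OYGB L=GBOY
Query: R face = GBRW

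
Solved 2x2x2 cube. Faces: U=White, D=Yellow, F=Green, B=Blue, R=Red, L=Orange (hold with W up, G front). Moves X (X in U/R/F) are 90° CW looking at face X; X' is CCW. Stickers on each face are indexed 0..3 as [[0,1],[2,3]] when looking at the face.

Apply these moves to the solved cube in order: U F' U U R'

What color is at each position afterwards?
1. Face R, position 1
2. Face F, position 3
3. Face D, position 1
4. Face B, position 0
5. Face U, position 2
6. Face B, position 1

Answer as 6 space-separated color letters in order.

Answer: R W O Y W G

Derivation:
After move 1 (U): U=WWWW F=RRGG R=BBRR B=OOBB L=GGOO
After move 2 (F'): F=RGRG U=WWBR R=YBYR D=GOYY L=GWOW
After move 3 (U): U=BWRW F=YBRG R=OOYR B=GWBB L=RGOW
After move 4 (U): U=RBWW F=OORG R=GWYR B=RGBB L=YBOW
After move 5 (R'): R=WRGY U=RBWR F=OBRW D=GOYG B=YGOB
Query 1: R[1] = R
Query 2: F[3] = W
Query 3: D[1] = O
Query 4: B[0] = Y
Query 5: U[2] = W
Query 6: B[1] = G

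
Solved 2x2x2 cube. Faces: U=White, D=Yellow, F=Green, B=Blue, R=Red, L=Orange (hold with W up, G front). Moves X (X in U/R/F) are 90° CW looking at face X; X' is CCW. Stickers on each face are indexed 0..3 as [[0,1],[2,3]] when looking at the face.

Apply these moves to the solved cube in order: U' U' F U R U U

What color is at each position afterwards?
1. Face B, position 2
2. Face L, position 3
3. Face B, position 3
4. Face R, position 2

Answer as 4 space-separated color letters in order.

Answer: W Y B R

Derivation:
After move 1 (U'): U=WWWW F=OOGG R=GGRR B=RRBB L=BBOO
After move 2 (U'): U=WWWW F=BBGG R=OORR B=GGBB L=RROO
After move 3 (F): F=GBGB U=WWOR R=WOWR D=ROYY L=RYOY
After move 4 (U): U=OWRW F=WOGB R=GGWR B=RYBB L=GBOY
After move 5 (R): R=WGRG U=OORB F=WOGY D=RBYR B=WYWB
After move 6 (U): U=ROBO F=WGGY R=WYRG B=GBWB L=WOOY
After move 7 (U): U=BROO F=WYGY R=GBRG B=WOWB L=WGOY
Query 1: B[2] = W
Query 2: L[3] = Y
Query 3: B[3] = B
Query 4: R[2] = R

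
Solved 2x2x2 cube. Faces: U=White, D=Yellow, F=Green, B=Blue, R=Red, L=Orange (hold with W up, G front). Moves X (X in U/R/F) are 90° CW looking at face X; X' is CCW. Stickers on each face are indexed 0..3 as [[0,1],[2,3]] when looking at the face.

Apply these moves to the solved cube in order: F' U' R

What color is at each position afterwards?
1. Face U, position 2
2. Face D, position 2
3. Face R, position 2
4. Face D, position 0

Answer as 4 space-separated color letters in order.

After move 1 (F'): F=GGGG U=WWRR R=YRYR D=OOYY L=OWOW
After move 2 (U'): U=WRWR F=OWGG R=GGYR B=YRBB L=BBOW
After move 3 (R): R=YGRG U=WWWG F=OOGY D=OBYY B=RRRB
Query 1: U[2] = W
Query 2: D[2] = Y
Query 3: R[2] = R
Query 4: D[0] = O

Answer: W Y R O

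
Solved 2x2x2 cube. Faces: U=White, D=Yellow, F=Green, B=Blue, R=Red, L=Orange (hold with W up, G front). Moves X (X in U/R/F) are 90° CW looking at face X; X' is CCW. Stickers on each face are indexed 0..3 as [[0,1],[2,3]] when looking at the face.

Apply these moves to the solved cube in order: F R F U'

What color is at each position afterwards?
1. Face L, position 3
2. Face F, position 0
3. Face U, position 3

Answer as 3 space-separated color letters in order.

After move 1 (F): F=GGGG U=WWOO R=WRWR D=RRYY L=OYOY
After move 2 (R): R=WWRR U=WGOG F=GRGY D=RBYB B=OBWB
After move 3 (F): F=GGYR U=WGYY R=OWGR D=RWYB L=OROB
After move 4 (U'): U=GYWY F=ORYR R=GGGR B=OWWB L=OBOB
Query 1: L[3] = B
Query 2: F[0] = O
Query 3: U[3] = Y

Answer: B O Y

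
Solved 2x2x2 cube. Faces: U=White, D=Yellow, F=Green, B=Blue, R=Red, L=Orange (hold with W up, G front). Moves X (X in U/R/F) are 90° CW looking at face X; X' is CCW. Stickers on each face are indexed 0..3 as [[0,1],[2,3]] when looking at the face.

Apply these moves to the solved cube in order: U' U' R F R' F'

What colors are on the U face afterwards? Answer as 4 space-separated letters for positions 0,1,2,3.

Answer: W W O W

Derivation:
After move 1 (U'): U=WWWW F=OOGG R=GGRR B=RRBB L=BBOO
After move 2 (U'): U=WWWW F=BBGG R=OORR B=GGBB L=RROO
After move 3 (R): R=RORO U=WBWG F=BYGY D=YBYG B=WGWB
After move 4 (F): F=GBYY U=WBOR R=WOGO D=RRYG L=RYOB
After move 5 (R'): R=OOWG U=WWOW F=GBYR D=RBYY B=GGRB
After move 6 (F'): F=BRGY U=WWOW R=BORG D=YBYY L=RWOO
Query: U face = WWOW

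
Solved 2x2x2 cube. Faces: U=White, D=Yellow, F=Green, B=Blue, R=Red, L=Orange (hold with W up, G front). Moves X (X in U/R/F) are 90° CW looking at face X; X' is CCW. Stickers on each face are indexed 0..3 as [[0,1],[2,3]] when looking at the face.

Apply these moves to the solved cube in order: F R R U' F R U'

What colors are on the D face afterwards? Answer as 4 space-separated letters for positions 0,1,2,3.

After move 1 (F): F=GGGG U=WWOO R=WRWR D=RRYY L=OYOY
After move 2 (R): R=WWRR U=WGOG F=GRGY D=RBYB B=OBWB
After move 3 (R): R=RWRW U=WROY F=GBGB D=RWYO B=GBGB
After move 4 (U'): U=RYWO F=OYGB R=GBRW B=RWGB L=GBOY
After move 5 (F): F=GOBY U=RYYB R=WBOW D=RGYO L=GROW
After move 6 (R): R=OWWB U=ROYY F=GGBO D=RGYR B=BWYB
After move 7 (U'): U=OYRY F=GRBO R=GGWB B=OWYB L=BWOW
Query: D face = RGYR

Answer: R G Y R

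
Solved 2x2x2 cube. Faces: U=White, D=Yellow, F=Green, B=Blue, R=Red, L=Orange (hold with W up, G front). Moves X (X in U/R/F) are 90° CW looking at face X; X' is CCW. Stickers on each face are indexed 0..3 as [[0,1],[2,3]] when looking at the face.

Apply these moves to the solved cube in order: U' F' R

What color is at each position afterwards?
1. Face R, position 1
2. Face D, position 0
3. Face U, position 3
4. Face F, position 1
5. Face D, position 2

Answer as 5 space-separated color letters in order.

Answer: Y B G O Y

Derivation:
After move 1 (U'): U=WWWW F=OOGG R=GGRR B=RRBB L=BBOO
After move 2 (F'): F=OGOG U=WWGR R=YGYR D=BOYY L=BWOW
After move 3 (R): R=YYRG U=WGGG F=OOOY D=BBYR B=RRWB
Query 1: R[1] = Y
Query 2: D[0] = B
Query 3: U[3] = G
Query 4: F[1] = O
Query 5: D[2] = Y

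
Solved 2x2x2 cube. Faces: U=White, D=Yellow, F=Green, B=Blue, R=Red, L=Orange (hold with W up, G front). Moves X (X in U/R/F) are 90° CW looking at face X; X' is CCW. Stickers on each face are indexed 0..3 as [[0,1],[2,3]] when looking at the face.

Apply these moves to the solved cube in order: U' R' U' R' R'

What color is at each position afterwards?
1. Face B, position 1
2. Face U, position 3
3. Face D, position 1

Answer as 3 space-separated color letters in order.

Answer: R G R

Derivation:
After move 1 (U'): U=WWWW F=OOGG R=GGRR B=RRBB L=BBOO
After move 2 (R'): R=GRGR U=WBWR F=OWGW D=YOYG B=YRYB
After move 3 (U'): U=BRWW F=BBGW R=OWGR B=GRYB L=YROO
After move 4 (R'): R=WROG U=BYWG F=BRGW D=YBYW B=GROB
After move 5 (R'): R=RGWO U=BOWG F=BYGG D=YRYW B=WRBB
Query 1: B[1] = R
Query 2: U[3] = G
Query 3: D[1] = R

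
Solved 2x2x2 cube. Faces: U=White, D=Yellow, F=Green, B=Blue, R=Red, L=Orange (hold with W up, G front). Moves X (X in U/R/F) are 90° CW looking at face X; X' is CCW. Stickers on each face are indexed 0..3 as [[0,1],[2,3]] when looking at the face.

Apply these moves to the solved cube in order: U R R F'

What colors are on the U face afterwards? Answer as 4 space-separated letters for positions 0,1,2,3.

After move 1 (U): U=WWWW F=RRGG R=BBRR B=OOBB L=GGOO
After move 2 (R): R=RBRB U=WRWG F=RYGY D=YBYO B=WOWB
After move 3 (R): R=RRBB U=WYWY F=RBGO D=YWYW B=GORB
After move 4 (F'): F=BORG U=WYRB R=WRYB D=GOYW L=GYOW
Query: U face = WYRB

Answer: W Y R B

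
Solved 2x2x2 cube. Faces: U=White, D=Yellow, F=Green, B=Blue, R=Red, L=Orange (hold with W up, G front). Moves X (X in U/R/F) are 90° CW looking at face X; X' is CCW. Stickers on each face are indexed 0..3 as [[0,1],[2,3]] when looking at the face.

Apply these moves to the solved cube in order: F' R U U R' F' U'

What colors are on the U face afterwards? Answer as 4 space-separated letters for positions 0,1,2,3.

Answer: W O G W

Derivation:
After move 1 (F'): F=GGGG U=WWRR R=YRYR D=OOYY L=OWOW
After move 2 (R): R=YYRR U=WGRG F=GOGY D=OBYB B=RBWB
After move 3 (U): U=RWGG F=YYGY R=RBRR B=OWWB L=GOOW
After move 4 (U): U=GRGW F=RBGY R=OWRR B=GOWB L=YYOW
After move 5 (R'): R=WROR U=GWGG F=RRGW D=OBYY B=BOBB
After move 6 (F'): F=RWRG U=GWWO R=BROR D=YWYY L=YGOG
After move 7 (U'): U=WOGW F=YGRG R=RWOR B=BRBB L=BOOG
Query: U face = WOGW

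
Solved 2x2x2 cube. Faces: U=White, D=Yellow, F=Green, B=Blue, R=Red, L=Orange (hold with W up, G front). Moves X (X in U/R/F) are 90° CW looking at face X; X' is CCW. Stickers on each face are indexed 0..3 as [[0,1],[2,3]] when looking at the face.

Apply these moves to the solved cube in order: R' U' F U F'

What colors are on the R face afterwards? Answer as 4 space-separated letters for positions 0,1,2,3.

After move 1 (R'): R=RRRR U=WBWB F=GWGW D=YGYG B=YBYB
After move 2 (U'): U=BBWW F=OOGW R=GWRR B=RRYB L=YBOO
After move 3 (F): F=GOWO U=BBOB R=WWWR D=RGYG L=YYOG
After move 4 (U): U=OBBB F=WWWO R=RRWR B=YYYB L=GOOG
After move 5 (F'): F=WOWW U=OBRW R=GRRR D=OGYG L=GBOB
Query: R face = GRRR

Answer: G R R R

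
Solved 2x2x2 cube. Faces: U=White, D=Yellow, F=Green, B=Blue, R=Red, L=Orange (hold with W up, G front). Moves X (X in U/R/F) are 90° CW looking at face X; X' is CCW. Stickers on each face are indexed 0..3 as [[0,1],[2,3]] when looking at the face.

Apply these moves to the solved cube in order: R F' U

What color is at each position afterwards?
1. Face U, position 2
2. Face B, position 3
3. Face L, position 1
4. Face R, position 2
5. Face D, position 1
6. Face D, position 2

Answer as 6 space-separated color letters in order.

Answer: R B Y Y O Y

Derivation:
After move 1 (R): R=RRRR U=WGWG F=GYGY D=YBYB B=WBWB
After move 2 (F'): F=YYGG U=WGRR R=BRYR D=OOYB L=OGOW
After move 3 (U): U=RWRG F=BRGG R=WBYR B=OGWB L=YYOW
Query 1: U[2] = R
Query 2: B[3] = B
Query 3: L[1] = Y
Query 4: R[2] = Y
Query 5: D[1] = O
Query 6: D[2] = Y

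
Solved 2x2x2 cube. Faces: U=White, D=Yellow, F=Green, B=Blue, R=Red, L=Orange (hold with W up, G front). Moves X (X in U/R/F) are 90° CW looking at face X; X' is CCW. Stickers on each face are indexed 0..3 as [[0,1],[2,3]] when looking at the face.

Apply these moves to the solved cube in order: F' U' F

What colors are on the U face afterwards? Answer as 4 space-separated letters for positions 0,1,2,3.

Answer: W R W B

Derivation:
After move 1 (F'): F=GGGG U=WWRR R=YRYR D=OOYY L=OWOW
After move 2 (U'): U=WRWR F=OWGG R=GGYR B=YRBB L=BBOW
After move 3 (F): F=GOGW U=WRWB R=WGRR D=YGYY L=BOOO
Query: U face = WRWB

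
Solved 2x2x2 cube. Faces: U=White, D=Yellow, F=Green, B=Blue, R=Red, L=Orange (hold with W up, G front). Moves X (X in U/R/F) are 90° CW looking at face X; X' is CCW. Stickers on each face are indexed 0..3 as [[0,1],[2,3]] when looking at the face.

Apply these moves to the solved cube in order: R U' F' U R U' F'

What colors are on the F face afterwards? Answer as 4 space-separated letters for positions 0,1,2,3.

After move 1 (R): R=RRRR U=WGWG F=GYGY D=YBYB B=WBWB
After move 2 (U'): U=GGWW F=OOGY R=GYRR B=RRWB L=WBOO
After move 3 (F'): F=OYOG U=GGGR R=BYYR D=BOYB L=WWOW
After move 4 (U): U=GGRG F=BYOG R=RRYR B=WWWB L=OYOW
After move 5 (R): R=YRRR U=GYRG F=BOOB D=BWYW B=GWGB
After move 6 (U'): U=YGGR F=OYOB R=BORR B=YRGB L=GWOW
After move 7 (F'): F=YBOO U=YGBR R=WOBR D=WWYW L=GROG
Query: F face = YBOO

Answer: Y B O O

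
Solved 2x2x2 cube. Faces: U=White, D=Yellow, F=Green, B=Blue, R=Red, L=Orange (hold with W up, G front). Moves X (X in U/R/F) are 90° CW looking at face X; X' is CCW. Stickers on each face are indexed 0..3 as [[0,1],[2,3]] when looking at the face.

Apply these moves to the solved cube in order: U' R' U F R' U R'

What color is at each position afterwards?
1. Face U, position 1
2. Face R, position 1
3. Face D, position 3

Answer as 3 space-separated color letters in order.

After move 1 (U'): U=WWWW F=OOGG R=GGRR B=RRBB L=BBOO
After move 2 (R'): R=GRGR U=WBWR F=OWGW D=YOYG B=YRYB
After move 3 (U): U=WWRB F=GRGW R=YRGR B=BBYB L=OWOO
After move 4 (F): F=GGWR U=WWOW R=RRBR D=GYYG L=OYOO
After move 5 (R'): R=RRRB U=WYOB F=GWWW D=GGYR B=GBYB
After move 6 (U): U=OWBY F=RRWW R=GBRB B=OYYB L=GWOO
After move 7 (R'): R=BBGR U=OYBO F=RWWY D=GRYW B=RYGB
Query 1: U[1] = Y
Query 2: R[1] = B
Query 3: D[3] = W

Answer: Y B W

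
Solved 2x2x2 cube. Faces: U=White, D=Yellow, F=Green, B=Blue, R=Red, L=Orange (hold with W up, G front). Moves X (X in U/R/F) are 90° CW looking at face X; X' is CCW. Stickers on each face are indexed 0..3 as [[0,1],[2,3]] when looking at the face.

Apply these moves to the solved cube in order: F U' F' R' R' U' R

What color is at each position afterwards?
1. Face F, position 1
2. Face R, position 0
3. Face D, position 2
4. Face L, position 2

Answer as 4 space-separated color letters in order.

After move 1 (F): F=GGGG U=WWOO R=WRWR D=RRYY L=OYOY
After move 2 (U'): U=WOWO F=OYGG R=GGWR B=WRBB L=BBOY
After move 3 (F'): F=YGOG U=WOGW R=RGRR D=BYYY L=BOOW
After move 4 (R'): R=GRRR U=WBGW F=YOOW D=BGYG B=YRYB
After move 5 (R'): R=RRGR U=WYGY F=YBOW D=BOYW B=GRGB
After move 6 (U'): U=YYWG F=BOOW R=YBGR B=RRGB L=GROW
After move 7 (R): R=GYRB U=YOWW F=BOOW D=BGYR B=GRYB
Query 1: F[1] = O
Query 2: R[0] = G
Query 3: D[2] = Y
Query 4: L[2] = O

Answer: O G Y O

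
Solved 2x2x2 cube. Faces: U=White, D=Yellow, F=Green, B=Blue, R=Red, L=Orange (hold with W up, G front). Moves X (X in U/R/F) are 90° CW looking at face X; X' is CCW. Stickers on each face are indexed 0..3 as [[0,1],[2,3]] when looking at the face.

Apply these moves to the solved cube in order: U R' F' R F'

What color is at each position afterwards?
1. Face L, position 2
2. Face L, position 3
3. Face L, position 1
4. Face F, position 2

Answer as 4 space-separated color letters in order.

Answer: O B G W

Derivation:
After move 1 (U): U=WWWW F=RRGG R=BBRR B=OOBB L=GGOO
After move 2 (R'): R=BRBR U=WBWO F=RWGW D=YRYG B=YOYB
After move 3 (F'): F=WWRG U=WBBB R=RRYR D=GOYG L=GOOW
After move 4 (R): R=YRRR U=WWBG F=WORG D=GYYY B=BOBB
After move 5 (F'): F=OGWR U=WWYR R=YRGR D=OWYY L=GGOB
Query 1: L[2] = O
Query 2: L[3] = B
Query 3: L[1] = G
Query 4: F[2] = W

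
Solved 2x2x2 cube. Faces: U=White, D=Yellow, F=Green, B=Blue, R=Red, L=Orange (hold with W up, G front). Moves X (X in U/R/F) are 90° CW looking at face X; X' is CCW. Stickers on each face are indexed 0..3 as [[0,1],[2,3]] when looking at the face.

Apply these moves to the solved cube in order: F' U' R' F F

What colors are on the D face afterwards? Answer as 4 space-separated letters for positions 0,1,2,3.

After move 1 (F'): F=GGGG U=WWRR R=YRYR D=OOYY L=OWOW
After move 2 (U'): U=WRWR F=OWGG R=GGYR B=YRBB L=BBOW
After move 3 (R'): R=GRGY U=WBWY F=ORGR D=OWYG B=YROB
After move 4 (F): F=GORR U=WBWB R=WRYY D=GGYG L=BOOW
After move 5 (F): F=RGRO U=WBWO R=WRBY D=YWYG L=BGOG
Query: D face = YWYG

Answer: Y W Y G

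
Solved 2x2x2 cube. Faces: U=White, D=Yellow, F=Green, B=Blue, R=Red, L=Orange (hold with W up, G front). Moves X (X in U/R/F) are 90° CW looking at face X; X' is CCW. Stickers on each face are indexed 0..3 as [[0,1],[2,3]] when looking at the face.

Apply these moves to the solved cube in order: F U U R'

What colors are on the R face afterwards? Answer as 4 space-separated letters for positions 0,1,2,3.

After move 1 (F): F=GGGG U=WWOO R=WRWR D=RRYY L=OYOY
After move 2 (U): U=OWOW F=WRGG R=BBWR B=OYBB L=GGOY
After move 3 (U): U=OOWW F=BBGG R=OYWR B=GGBB L=WROY
After move 4 (R'): R=YROW U=OBWG F=BOGW D=RBYG B=YGRB
Query: R face = YROW

Answer: Y R O W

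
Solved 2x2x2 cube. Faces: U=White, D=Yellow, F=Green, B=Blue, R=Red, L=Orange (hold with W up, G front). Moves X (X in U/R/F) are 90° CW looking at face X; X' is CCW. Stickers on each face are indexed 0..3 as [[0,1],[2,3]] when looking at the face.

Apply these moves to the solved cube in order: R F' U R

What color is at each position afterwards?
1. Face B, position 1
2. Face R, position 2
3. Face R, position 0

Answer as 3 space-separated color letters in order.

After move 1 (R): R=RRRR U=WGWG F=GYGY D=YBYB B=WBWB
After move 2 (F'): F=YYGG U=WGRR R=BRYR D=OOYB L=OGOW
After move 3 (U): U=RWRG F=BRGG R=WBYR B=OGWB L=YYOW
After move 4 (R): R=YWRB U=RRRG F=BOGB D=OWYO B=GGWB
Query 1: B[1] = G
Query 2: R[2] = R
Query 3: R[0] = Y

Answer: G R Y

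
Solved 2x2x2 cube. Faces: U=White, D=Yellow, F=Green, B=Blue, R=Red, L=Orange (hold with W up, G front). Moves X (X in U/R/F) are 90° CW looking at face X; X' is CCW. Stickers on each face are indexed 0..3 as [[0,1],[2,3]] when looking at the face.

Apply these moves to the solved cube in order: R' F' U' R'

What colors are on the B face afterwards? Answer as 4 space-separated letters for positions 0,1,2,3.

After move 1 (R'): R=RRRR U=WBWB F=GWGW D=YGYG B=YBYB
After move 2 (F'): F=WWGG U=WBRR R=GRYR D=OOYG L=OBOW
After move 3 (U'): U=BRWR F=OBGG R=WWYR B=GRYB L=YBOW
After move 4 (R'): R=WRWY U=BYWG F=ORGR D=OBYG B=GROB
Query: B face = GROB

Answer: G R O B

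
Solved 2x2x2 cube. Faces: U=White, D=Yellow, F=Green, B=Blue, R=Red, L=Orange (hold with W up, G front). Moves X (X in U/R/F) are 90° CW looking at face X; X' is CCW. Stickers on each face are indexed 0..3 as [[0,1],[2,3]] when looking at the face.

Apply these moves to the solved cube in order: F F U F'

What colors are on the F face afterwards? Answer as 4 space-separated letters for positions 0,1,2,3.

Answer: R G O G

Derivation:
After move 1 (F): F=GGGG U=WWOO R=WRWR D=RRYY L=OYOY
After move 2 (F): F=GGGG U=WWYY R=OROR D=WWYY L=OROR
After move 3 (U): U=YWYW F=ORGG R=BBOR B=ORBB L=GGOR
After move 4 (F'): F=RGOG U=YWBO R=WBWR D=GRYY L=GWOY
Query: F face = RGOG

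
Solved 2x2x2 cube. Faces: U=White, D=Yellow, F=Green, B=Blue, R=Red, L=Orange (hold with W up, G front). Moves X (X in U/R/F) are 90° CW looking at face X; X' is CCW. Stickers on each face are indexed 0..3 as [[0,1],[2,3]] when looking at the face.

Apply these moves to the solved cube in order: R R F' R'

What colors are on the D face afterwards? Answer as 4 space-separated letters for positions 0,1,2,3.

Answer: O B Y G

Derivation:
After move 1 (R): R=RRRR U=WGWG F=GYGY D=YBYB B=WBWB
After move 2 (R): R=RRRR U=WYWY F=GBGB D=YWYW B=GBGB
After move 3 (F'): F=BBGG U=WYRR R=WRYR D=OOYW L=OYOW
After move 4 (R'): R=RRWY U=WGRG F=BYGR D=OBYG B=WBOB
Query: D face = OBYG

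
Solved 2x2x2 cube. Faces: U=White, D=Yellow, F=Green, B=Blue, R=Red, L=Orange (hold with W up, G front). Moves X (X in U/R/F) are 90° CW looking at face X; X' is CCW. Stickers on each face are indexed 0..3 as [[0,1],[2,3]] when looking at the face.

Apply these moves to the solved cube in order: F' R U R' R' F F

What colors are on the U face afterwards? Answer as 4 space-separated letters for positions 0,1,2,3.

After move 1 (F'): F=GGGG U=WWRR R=YRYR D=OOYY L=OWOW
After move 2 (R): R=YYRR U=WGRG F=GOGY D=OBYB B=RBWB
After move 3 (U): U=RWGG F=YYGY R=RBRR B=OWWB L=GOOW
After move 4 (R'): R=BRRR U=RWGO F=YWGG D=OYYY B=BWBB
After move 5 (R'): R=RRBR U=RBGB F=YWGO D=OWYG B=YWYB
After move 6 (F): F=GYOW U=RBWO R=GRBR D=BRYG L=GOOW
After move 7 (F): F=OGWY U=RBWO R=WROR D=BGYG L=GBOR
Query: U face = RBWO

Answer: R B W O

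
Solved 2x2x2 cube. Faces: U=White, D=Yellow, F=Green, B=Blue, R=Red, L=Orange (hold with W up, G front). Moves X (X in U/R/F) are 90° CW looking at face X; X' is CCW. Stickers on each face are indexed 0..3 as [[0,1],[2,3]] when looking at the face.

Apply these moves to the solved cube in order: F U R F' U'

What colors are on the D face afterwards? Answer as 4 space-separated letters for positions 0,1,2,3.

After move 1 (F): F=GGGG U=WWOO R=WRWR D=RRYY L=OYOY
After move 2 (U): U=OWOW F=WRGG R=BBWR B=OYBB L=GGOY
After move 3 (R): R=WBRB U=OROG F=WRGY D=RBYO B=WYWB
After move 4 (F'): F=RYWG U=ORWR R=BBRB D=GYYO L=GGOO
After move 5 (U'): U=RROW F=GGWG R=RYRB B=BBWB L=WYOO
Query: D face = GYYO

Answer: G Y Y O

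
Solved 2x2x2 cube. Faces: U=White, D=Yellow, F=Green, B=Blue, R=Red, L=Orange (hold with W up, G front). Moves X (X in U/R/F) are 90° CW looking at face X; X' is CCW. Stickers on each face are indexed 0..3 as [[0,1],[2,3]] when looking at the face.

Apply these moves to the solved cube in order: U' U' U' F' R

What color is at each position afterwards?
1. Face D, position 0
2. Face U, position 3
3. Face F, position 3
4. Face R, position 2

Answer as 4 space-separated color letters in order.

Answer: G G Y R

Derivation:
After move 1 (U'): U=WWWW F=OOGG R=GGRR B=RRBB L=BBOO
After move 2 (U'): U=WWWW F=BBGG R=OORR B=GGBB L=RROO
After move 3 (U'): U=WWWW F=RRGG R=BBRR B=OOBB L=GGOO
After move 4 (F'): F=RGRG U=WWBR R=YBYR D=GOYY L=GWOW
After move 5 (R): R=YYRB U=WGBG F=RORY D=GBYO B=ROWB
Query 1: D[0] = G
Query 2: U[3] = G
Query 3: F[3] = Y
Query 4: R[2] = R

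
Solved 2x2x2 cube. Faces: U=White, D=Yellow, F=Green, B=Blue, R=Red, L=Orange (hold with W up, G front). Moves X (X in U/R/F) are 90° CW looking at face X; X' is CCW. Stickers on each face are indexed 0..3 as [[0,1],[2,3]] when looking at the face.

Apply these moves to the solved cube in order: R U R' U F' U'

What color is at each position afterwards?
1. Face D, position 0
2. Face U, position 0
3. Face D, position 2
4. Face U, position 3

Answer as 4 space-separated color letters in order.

After move 1 (R): R=RRRR U=WGWG F=GYGY D=YBYB B=WBWB
After move 2 (U): U=WWGG F=RRGY R=WBRR B=OOWB L=GYOO
After move 3 (R'): R=BRWR U=WWGO F=RWGG D=YRYY B=BOBB
After move 4 (U): U=GWOW F=BRGG R=BOWR B=GYBB L=RWOO
After move 5 (F'): F=RGBG U=GWBW R=ROYR D=WOYY L=RWOO
After move 6 (U'): U=WWGB F=RWBG R=RGYR B=ROBB L=GYOO
Query 1: D[0] = W
Query 2: U[0] = W
Query 3: D[2] = Y
Query 4: U[3] = B

Answer: W W Y B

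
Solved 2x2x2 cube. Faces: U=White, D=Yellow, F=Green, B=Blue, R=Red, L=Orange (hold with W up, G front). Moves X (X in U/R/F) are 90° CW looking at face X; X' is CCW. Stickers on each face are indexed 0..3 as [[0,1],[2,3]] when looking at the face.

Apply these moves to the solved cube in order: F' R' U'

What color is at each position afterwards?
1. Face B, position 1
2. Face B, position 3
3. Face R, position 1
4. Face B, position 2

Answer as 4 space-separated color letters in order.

Answer: R B W O

Derivation:
After move 1 (F'): F=GGGG U=WWRR R=YRYR D=OOYY L=OWOW
After move 2 (R'): R=RRYY U=WBRB F=GWGR D=OGYG B=YBOB
After move 3 (U'): U=BBWR F=OWGR R=GWYY B=RROB L=YBOW
Query 1: B[1] = R
Query 2: B[3] = B
Query 3: R[1] = W
Query 4: B[2] = O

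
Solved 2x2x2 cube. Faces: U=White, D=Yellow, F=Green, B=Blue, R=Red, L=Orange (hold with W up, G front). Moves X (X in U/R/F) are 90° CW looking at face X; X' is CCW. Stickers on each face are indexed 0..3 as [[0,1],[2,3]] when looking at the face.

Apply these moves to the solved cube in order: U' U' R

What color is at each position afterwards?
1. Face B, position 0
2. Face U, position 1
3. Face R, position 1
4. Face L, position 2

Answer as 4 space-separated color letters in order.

Answer: W B O O

Derivation:
After move 1 (U'): U=WWWW F=OOGG R=GGRR B=RRBB L=BBOO
After move 2 (U'): U=WWWW F=BBGG R=OORR B=GGBB L=RROO
After move 3 (R): R=RORO U=WBWG F=BYGY D=YBYG B=WGWB
Query 1: B[0] = W
Query 2: U[1] = B
Query 3: R[1] = O
Query 4: L[2] = O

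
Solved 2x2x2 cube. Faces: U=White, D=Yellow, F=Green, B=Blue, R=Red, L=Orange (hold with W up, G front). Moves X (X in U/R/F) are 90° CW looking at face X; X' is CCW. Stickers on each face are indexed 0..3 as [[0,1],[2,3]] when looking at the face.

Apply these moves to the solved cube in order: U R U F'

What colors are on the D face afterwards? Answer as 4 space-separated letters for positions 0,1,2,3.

After move 1 (U): U=WWWW F=RRGG R=BBRR B=OOBB L=GGOO
After move 2 (R): R=RBRB U=WRWG F=RYGY D=YBYO B=WOWB
After move 3 (U): U=WWGR F=RBGY R=WORB B=GGWB L=RYOO
After move 4 (F'): F=BYRG U=WWWR R=BOYB D=YOYO L=RROG
Query: D face = YOYO

Answer: Y O Y O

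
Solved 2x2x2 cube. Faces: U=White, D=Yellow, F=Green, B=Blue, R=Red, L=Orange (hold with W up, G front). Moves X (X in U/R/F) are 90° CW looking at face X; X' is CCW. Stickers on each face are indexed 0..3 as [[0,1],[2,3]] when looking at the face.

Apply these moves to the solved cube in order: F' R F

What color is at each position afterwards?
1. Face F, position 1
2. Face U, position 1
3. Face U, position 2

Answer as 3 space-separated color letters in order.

Answer: G G W

Derivation:
After move 1 (F'): F=GGGG U=WWRR R=YRYR D=OOYY L=OWOW
After move 2 (R): R=YYRR U=WGRG F=GOGY D=OBYB B=RBWB
After move 3 (F): F=GGYO U=WGWW R=RYGR D=RYYB L=OOOB
Query 1: F[1] = G
Query 2: U[1] = G
Query 3: U[2] = W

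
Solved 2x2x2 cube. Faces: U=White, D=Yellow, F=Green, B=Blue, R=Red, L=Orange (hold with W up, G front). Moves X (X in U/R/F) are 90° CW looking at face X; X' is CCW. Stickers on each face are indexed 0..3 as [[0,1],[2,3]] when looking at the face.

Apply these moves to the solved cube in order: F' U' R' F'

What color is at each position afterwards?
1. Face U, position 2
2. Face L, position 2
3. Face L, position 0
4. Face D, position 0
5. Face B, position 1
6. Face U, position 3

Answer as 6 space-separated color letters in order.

After move 1 (F'): F=GGGG U=WWRR R=YRYR D=OOYY L=OWOW
After move 2 (U'): U=WRWR F=OWGG R=GGYR B=YRBB L=BBOW
After move 3 (R'): R=GRGY U=WBWY F=ORGR D=OWYG B=YROB
After move 4 (F'): F=RROG U=WBGG R=WROY D=BWYG L=BYOW
Query 1: U[2] = G
Query 2: L[2] = O
Query 3: L[0] = B
Query 4: D[0] = B
Query 5: B[1] = R
Query 6: U[3] = G

Answer: G O B B R G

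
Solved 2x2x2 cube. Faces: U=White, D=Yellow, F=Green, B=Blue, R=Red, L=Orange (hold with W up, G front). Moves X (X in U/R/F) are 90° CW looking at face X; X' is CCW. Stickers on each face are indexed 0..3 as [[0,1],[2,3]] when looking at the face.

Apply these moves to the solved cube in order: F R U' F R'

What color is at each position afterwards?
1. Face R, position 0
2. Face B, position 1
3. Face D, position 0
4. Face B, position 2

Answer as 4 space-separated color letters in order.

Answer: R W R G

Derivation:
After move 1 (F): F=GGGG U=WWOO R=WRWR D=RRYY L=OYOY
After move 2 (R): R=WWRR U=WGOG F=GRGY D=RBYB B=OBWB
After move 3 (U'): U=GGWO F=OYGY R=GRRR B=WWWB L=OBOY
After move 4 (F): F=GOYY U=GGYB R=WROR D=RGYB L=OROB
After move 5 (R'): R=RRWO U=GWYW F=GGYB D=ROYY B=BWGB
Query 1: R[0] = R
Query 2: B[1] = W
Query 3: D[0] = R
Query 4: B[2] = G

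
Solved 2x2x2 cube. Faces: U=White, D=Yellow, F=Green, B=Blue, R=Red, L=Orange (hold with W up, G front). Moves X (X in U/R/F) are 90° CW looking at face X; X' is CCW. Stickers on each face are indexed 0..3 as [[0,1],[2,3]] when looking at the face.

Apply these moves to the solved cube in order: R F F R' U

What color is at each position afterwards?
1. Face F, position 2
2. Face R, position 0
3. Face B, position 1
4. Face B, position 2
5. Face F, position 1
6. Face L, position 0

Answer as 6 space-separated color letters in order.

After move 1 (R): R=RRRR U=WGWG F=GYGY D=YBYB B=WBWB
After move 2 (F): F=GGYY U=WGOO R=WRGR D=RRYB L=OYOB
After move 3 (F): F=YGYG U=WGBY R=OROR D=GWYB L=OROR
After move 4 (R'): R=RROO U=WWBW F=YGYY D=GGYG B=BBWB
After move 5 (U): U=BWWW F=RRYY R=BBOO B=ORWB L=YGOR
Query 1: F[2] = Y
Query 2: R[0] = B
Query 3: B[1] = R
Query 4: B[2] = W
Query 5: F[1] = R
Query 6: L[0] = Y

Answer: Y B R W R Y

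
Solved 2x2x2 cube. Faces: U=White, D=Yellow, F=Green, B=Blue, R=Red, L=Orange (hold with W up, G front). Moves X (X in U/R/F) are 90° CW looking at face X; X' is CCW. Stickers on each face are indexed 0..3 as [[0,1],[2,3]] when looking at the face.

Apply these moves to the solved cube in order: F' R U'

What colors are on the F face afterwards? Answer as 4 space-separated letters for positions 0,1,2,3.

Answer: O W G Y

Derivation:
After move 1 (F'): F=GGGG U=WWRR R=YRYR D=OOYY L=OWOW
After move 2 (R): R=YYRR U=WGRG F=GOGY D=OBYB B=RBWB
After move 3 (U'): U=GGWR F=OWGY R=GORR B=YYWB L=RBOW
Query: F face = OWGY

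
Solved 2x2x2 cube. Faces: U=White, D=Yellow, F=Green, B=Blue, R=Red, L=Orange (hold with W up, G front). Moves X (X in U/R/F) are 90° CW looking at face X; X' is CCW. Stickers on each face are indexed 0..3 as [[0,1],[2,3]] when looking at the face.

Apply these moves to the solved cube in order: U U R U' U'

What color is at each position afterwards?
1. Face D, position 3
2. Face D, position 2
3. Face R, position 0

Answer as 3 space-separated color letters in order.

After move 1 (U): U=WWWW F=RRGG R=BBRR B=OOBB L=GGOO
After move 2 (U): U=WWWW F=BBGG R=OORR B=GGBB L=RROO
After move 3 (R): R=RORO U=WBWG F=BYGY D=YBYG B=WGWB
After move 4 (U'): U=BGWW F=RRGY R=BYRO B=ROWB L=WGOO
After move 5 (U'): U=GWBW F=WGGY R=RRRO B=BYWB L=ROOO
Query 1: D[3] = G
Query 2: D[2] = Y
Query 3: R[0] = R

Answer: G Y R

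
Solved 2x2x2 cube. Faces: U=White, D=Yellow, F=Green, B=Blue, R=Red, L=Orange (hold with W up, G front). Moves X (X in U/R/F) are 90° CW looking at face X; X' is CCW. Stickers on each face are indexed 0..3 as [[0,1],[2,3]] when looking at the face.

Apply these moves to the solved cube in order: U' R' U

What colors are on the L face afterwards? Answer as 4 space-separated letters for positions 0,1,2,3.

After move 1 (U'): U=WWWW F=OOGG R=GGRR B=RRBB L=BBOO
After move 2 (R'): R=GRGR U=WBWR F=OWGW D=YOYG B=YRYB
After move 3 (U): U=WWRB F=GRGW R=YRGR B=BBYB L=OWOO
Query: L face = OWOO

Answer: O W O O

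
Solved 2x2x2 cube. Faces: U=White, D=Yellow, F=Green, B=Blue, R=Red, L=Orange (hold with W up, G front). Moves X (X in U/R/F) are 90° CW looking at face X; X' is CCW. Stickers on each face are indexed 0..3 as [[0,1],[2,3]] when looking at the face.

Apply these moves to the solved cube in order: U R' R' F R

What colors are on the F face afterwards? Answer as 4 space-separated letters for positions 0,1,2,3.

Answer: G R O W

Derivation:
After move 1 (U): U=WWWW F=RRGG R=BBRR B=OOBB L=GGOO
After move 2 (R'): R=BRBR U=WBWO F=RWGW D=YRYG B=YOYB
After move 3 (R'): R=RRBB U=WYWY F=RBGO D=YWYW B=GORB
After move 4 (F): F=GROB U=WYOG R=WRYB D=BRYW L=GYOW
After move 5 (R): R=YWBR U=WROB F=GROW D=BRYG B=GOYB
Query: F face = GROW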